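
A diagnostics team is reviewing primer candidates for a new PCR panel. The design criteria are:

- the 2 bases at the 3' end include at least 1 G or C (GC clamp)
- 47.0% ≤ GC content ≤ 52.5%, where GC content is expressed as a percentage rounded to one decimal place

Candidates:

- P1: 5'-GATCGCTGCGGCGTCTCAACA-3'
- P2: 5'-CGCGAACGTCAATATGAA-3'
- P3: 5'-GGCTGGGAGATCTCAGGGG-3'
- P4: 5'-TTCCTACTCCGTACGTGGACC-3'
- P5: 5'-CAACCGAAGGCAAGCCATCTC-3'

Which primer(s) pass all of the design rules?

None of the candidates satisfy all criteria.

P1 (21 nt, A=4 T=4 G=6 C=7): 3' end CA has 1 G/C ✓; GC 13/21 = 61.9%, outside 47.0–52.5% ✗ — fails.
P2 (18 nt, A=7 T=3 G=4 C=4): 3' end AA has 0 G/C, need ≥1 ✗; GC 8/18 = 44.4%, outside 47.0–52.5% ✗ — fails.
P3 (19 nt, A=3 T=3 G=10 C=3): 3' end GG has 2 G/C ✓; GC 13/19 = 68.4%, outside 47.0–52.5% ✗ — fails.
P4 (21 nt, A=3 T=6 G=4 C=8): 3' end CC has 2 G/C ✓; GC 12/21 = 57.1%, outside 47.0–52.5% ✗ — fails.
P5 (21 nt, A=7 T=2 G=4 C=8): 3' end TC has 1 G/C ✓; GC 12/21 = 57.1%, outside 47.0–52.5% ✗ — fails.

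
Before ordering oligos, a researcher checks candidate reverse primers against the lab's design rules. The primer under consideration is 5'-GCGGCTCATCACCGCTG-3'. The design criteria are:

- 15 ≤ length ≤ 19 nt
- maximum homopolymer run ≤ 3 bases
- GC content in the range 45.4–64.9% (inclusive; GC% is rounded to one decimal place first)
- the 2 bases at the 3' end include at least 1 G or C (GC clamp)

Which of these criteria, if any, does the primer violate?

Base counts: A=2, T=3, G=5, C=7 (length 17).
length: length 17 ✓
homopolymer run: longest run = 2 ✓
GC content: GC 12/17 = 70.6%, outside 45.4–64.9% ✗
GC clamp: 3' end TG has 1 G/C ✓

Fails: GC content.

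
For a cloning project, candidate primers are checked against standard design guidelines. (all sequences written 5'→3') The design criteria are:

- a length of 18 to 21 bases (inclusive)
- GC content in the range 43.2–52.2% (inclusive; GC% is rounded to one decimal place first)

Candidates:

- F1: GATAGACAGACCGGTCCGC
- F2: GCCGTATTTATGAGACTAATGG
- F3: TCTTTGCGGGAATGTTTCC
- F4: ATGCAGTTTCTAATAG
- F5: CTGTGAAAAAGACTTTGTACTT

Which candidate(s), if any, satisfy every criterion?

F1 (19 nt, A=5 T=2 G=6 C=6): length 19 ✓; GC 12/19 = 63.2%, outside 43.2–52.2% ✗ — fails.
F2 (22 nt, A=6 T=7 G=6 C=3): length 22, outside 18–21 ✗; GC 9/22 = 40.9%, outside 43.2–52.2% ✗ — fails.
F3 (19 nt, A=2 T=8 G=5 C=4): length 19 ✓; GC 9/19 = 47.4% ✓ — passes.
F4 (16 nt, A=5 T=6 G=3 C=2): length 16, outside 18–21 ✗; GC 5/16 = 31.3%, outside 43.2–52.2% ✗ — fails.
F5 (22 nt, A=7 T=8 G=4 C=3): length 22, outside 18–21 ✗; GC 7/22 = 31.8%, outside 43.2–52.2% ✗ — fails.

F3 only.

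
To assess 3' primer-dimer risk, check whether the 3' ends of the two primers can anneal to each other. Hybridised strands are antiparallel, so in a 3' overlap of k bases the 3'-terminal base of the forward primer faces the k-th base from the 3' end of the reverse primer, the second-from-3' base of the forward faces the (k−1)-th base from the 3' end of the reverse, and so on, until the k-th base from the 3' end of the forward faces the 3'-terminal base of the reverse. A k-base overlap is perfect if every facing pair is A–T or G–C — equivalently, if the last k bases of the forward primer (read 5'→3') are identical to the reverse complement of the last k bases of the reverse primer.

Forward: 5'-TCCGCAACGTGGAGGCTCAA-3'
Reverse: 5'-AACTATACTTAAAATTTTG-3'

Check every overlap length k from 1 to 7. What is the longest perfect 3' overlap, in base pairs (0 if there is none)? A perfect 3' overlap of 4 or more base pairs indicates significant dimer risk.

Longest perfect overlap: 3 complementary base pairs; below the dimer-risk threshold (threshold 4).

Last 7 bases (5'→3') — forward …GGCTCAA, reverse …AATTTTG.
Reverse complement of the reverse primer's last 7 bases: CAAAATT; its first k bases are the reverse complement of the reverse primer's last k bases, so a perfect k-base overlap needs the forward primer's last k bases to equal them.
Comparing (forward last k vs required): k=1: A vs C ✗; k=2: AA vs CA ✗; k=3: CAA vs CAA ✓; k=4: TCAA vs CAAA ✗; k=5: CTCAA vs CAAAA ✗; k=6: GCTCAA vs CAAAAT ✗; k=7: GGCTCAA vs CAAAATT ✗.
Only k = 3 is perfect, so the longest perfect 3' overlap is 3.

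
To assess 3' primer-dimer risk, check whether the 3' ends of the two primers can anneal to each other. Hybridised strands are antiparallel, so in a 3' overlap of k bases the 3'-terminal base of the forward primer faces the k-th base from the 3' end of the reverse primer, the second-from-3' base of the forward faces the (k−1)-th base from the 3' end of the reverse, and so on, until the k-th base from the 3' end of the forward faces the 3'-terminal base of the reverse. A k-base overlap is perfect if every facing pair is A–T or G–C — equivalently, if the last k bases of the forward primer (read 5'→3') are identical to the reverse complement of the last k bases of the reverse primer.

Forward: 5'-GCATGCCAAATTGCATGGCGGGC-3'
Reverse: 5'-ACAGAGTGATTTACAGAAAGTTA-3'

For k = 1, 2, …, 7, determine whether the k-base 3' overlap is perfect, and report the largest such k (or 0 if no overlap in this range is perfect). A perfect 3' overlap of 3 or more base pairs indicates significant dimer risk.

Last 7 bases (5'→3') — forward …GGCGGGC, reverse …AAAGTTA.
Reverse complement of the reverse primer's last 7 bases: TAACTTT; its first k bases are the reverse complement of the reverse primer's last k bases, so a perfect k-base overlap needs the forward primer's last k bases to equal them.
Comparing (forward last k vs required): k=1: C vs T ✗; k=2: GC vs TA ✗; k=3: GGC vs TAA ✗; k=4: GGGC vs TAAC ✗; k=5: CGGGC vs TAACT ✗; k=6: GCGGGC vs TAACTT ✗; k=7: GGCGGGC vs TAACTTT ✗.
No overlap length from 1 to 7 is perfect, so the longest perfect 3' overlap is 0.

Longest perfect overlap: 0 complementary base pairs; below the dimer-risk threshold (threshold 3).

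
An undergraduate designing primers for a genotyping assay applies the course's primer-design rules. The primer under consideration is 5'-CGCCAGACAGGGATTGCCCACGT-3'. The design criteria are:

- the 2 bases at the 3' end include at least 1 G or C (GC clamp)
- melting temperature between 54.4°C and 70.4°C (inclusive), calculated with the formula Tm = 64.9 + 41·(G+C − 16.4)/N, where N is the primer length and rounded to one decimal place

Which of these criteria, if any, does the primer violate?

Meets all criteria.

Base counts: A=5, T=3, G=7, C=8 (length 23).
GC clamp: 3' end GT has 1 G/C ✓
Tm: Tm = 64.9 + 41·(15 − 16.4)/23 = 62.4°C ✓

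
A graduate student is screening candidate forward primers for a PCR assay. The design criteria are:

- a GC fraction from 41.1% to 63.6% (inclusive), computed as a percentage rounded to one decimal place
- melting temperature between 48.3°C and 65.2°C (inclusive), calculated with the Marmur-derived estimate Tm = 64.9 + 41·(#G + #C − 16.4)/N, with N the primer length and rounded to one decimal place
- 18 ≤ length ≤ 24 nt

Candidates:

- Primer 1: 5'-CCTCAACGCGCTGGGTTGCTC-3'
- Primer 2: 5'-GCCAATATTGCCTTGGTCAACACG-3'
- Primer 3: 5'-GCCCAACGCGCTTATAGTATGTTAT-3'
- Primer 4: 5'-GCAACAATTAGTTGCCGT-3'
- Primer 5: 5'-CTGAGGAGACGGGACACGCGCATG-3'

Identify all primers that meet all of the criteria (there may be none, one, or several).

Primer 1 (21 nt, A=2 T=5 G=6 C=8): GC 14/21 = 66.7%, outside 41.1–63.6% ✗; Tm = 64.9 + 41·(14 − 16.4)/21 = 60.2°C ✓; length 21 ✓ — fails.
Primer 2 (24 nt, A=6 T=6 G=5 C=7): GC 12/24 = 50.0% ✓; Tm = 64.9 + 41·(12 − 16.4)/24 = 57.4°C ✓; length 24 ✓ — passes.
Primer 3 (25 nt, A=6 T=8 G=5 C=6): GC 11/25 = 44.0% ✓; Tm = 64.9 + 41·(11 − 16.4)/25 = 56.0°C ✓; length 25, outside 18–24 ✗ — fails.
Primer 4 (18 nt, A=5 T=5 G=4 C=4): GC 8/18 = 44.4% ✓; Tm = 64.9 + 41·(8 − 16.4)/18 = 45.8°C, outside 48.3–65.2°C ✗; length 18 ✓ — fails.
Primer 5 (24 nt, A=6 T=2 G=10 C=6): GC 16/24 = 66.7%, outside 41.1–63.6% ✗; Tm = 64.9 + 41·(16 − 16.4)/24 = 64.2°C ✓; length 24 ✓ — fails.

Primer 2 only.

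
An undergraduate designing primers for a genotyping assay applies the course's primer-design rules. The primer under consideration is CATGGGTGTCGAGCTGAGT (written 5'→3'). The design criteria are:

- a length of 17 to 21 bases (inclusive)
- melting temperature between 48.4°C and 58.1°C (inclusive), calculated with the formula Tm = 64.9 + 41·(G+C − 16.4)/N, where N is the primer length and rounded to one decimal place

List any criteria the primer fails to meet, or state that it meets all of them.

Base counts: A=3, T=5, G=8, C=3 (length 19).
length: length 19 ✓
Tm: Tm = 64.9 + 41·(11 − 16.4)/19 = 53.2°C ✓

Meets all criteria.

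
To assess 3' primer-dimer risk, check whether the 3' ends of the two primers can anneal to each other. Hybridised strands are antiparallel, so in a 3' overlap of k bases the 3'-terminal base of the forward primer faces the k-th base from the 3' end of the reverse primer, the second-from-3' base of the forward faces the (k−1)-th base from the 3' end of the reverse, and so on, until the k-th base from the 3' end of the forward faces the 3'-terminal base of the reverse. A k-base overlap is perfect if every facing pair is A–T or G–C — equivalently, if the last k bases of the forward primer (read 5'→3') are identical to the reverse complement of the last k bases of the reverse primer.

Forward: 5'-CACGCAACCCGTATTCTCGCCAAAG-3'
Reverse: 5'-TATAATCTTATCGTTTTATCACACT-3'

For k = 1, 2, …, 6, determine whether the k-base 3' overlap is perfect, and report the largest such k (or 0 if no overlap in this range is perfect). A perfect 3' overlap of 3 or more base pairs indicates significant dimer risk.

Longest perfect overlap: 2 complementary base pairs; below the dimer-risk threshold (threshold 3).

Last 6 bases (5'→3') — forward …CCAAAG, reverse …CACACT.
Reverse complement of the reverse primer's last 6 bases: AGTGTG; its first k bases are the reverse complement of the reverse primer's last k bases, so a perfect k-base overlap needs the forward primer's last k bases to equal them.
Comparing (forward last k vs required): k=1: G vs A ✗; k=2: AG vs AG ✓; k=3: AAG vs AGT ✗; k=4: AAAG vs AGTG ✗; k=5: CAAAG vs AGTGT ✗; k=6: CCAAAG vs AGTGTG ✗.
Only k = 2 is perfect, so the longest perfect 3' overlap is 2.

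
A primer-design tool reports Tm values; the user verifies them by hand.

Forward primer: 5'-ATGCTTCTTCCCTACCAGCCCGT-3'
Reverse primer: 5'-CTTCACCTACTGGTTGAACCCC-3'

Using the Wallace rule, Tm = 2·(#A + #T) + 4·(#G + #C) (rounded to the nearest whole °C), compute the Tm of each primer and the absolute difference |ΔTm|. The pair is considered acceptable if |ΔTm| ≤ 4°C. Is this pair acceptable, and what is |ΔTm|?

Forward: A=3 T=7 G=3 C=10 → Tm = 2·10 + 4·13 = 72°C.
Reverse: A=4 T=6 G=3 C=9 → Tm = 2·10 + 4·12 = 68°C.
|ΔTm| = |72 − 68| = 4°C, ≤ 4°C.

|ΔTm| = 4°C; the pair is acceptable.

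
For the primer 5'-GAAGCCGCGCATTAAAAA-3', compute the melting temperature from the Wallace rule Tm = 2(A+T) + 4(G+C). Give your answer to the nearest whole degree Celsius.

52°C

Base counts: A=8, T=2, G=4, C=4 (length 18).
Tm = 2·(8+2) + 4·(4+4) = 2·10 + 4·8 = 20 + 32 = 52°C.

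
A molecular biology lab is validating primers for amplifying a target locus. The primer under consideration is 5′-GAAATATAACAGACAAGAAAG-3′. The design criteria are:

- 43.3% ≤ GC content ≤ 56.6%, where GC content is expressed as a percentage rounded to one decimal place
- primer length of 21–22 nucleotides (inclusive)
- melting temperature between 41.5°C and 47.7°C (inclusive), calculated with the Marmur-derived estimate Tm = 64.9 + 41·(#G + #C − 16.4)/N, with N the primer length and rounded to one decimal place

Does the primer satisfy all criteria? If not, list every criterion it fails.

Base counts: A=13, T=2, G=4, C=2 (length 21).
GC content: GC 6/21 = 28.6%, outside 43.3–56.6% ✗
length: length 21 ✓
Tm: Tm = 64.9 + 41·(6 − 16.4)/21 = 44.6°C ✓

Fails: GC content.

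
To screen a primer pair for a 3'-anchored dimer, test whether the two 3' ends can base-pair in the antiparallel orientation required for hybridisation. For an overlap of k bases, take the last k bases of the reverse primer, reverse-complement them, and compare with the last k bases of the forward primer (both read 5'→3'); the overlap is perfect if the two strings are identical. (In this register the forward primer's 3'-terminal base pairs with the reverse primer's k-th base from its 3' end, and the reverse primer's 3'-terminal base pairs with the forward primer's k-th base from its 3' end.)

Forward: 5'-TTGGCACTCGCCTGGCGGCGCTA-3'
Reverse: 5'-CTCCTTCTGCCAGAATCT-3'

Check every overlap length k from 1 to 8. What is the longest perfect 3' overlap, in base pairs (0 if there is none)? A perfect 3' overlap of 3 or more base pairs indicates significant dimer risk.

Last 8 bases (5'→3') — forward …CGGCGCTA, reverse …CAGAATCT.
Reverse complement of the reverse primer's last 8 bases: AGATTCTG; its first k bases are the reverse complement of the reverse primer's last k bases, so a perfect k-base overlap needs the forward primer's last k bases to equal them.
Comparing (forward last k vs required): k=1: A vs A ✓; k=2: TA vs AG ✗; k=3: CTA vs AGA ✗; k=4: GCTA vs AGAT ✗; k=5: CGCTA vs AGATT ✗; k=6: GCGCTA vs AGATTC ✗; k=7: GGCGCTA vs AGATTCT ✗; k=8: CGGCGCTA vs AGATTCTG ✗.
Only k = 1 is perfect, so the longest perfect 3' overlap is 1.

Longest perfect overlap: 1 complementary base pair; below the dimer-risk threshold (threshold 3).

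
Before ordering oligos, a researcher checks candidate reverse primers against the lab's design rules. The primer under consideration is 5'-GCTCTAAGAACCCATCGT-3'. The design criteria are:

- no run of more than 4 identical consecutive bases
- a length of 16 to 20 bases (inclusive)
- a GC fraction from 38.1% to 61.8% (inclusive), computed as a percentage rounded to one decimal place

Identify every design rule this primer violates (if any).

Base counts: A=5, T=4, G=3, C=6 (length 18).
homopolymer run: longest run = 3 ✓
length: length 18 ✓
GC content: GC 9/18 = 50.0% ✓

Meets all criteria.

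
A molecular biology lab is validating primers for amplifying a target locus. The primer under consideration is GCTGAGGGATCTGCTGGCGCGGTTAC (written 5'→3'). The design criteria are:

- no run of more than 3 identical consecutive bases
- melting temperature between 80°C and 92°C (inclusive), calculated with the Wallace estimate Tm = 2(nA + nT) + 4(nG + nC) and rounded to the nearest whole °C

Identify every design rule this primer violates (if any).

Base counts: A=3, T=6, G=11, C=6 (length 26).
homopolymer run: longest run = 3 ✓
Tm: Tm = 2·9 + 4·17 = 86°C ✓

Meets all criteria.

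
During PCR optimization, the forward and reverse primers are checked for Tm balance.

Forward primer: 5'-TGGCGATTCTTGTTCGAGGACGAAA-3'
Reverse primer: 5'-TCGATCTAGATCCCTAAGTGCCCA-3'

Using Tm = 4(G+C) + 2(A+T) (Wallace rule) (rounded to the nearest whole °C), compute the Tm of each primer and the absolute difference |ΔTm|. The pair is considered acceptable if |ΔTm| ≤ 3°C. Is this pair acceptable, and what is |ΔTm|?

|ΔTm| = 2°C; the pair is acceptable.

Forward: A=6 T=7 G=8 C=4 → Tm = 2·13 + 4·12 = 74°C.
Reverse: A=6 T=6 G=4 C=8 → Tm = 2·12 + 4·12 = 72°C.
|ΔTm| = |74 − 72| = 2°C, ≤ 3°C.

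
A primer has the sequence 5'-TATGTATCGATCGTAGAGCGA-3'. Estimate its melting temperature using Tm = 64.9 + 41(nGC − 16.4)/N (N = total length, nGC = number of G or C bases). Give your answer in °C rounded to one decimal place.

50.5°C

Base counts: A=6, T=6, G=6, C=3; G+C = 9, N = 21.
Tm = 64.9 + 41·(9 − 16.4)/21 = 64.9 + -303.40/21 = 50.5°C.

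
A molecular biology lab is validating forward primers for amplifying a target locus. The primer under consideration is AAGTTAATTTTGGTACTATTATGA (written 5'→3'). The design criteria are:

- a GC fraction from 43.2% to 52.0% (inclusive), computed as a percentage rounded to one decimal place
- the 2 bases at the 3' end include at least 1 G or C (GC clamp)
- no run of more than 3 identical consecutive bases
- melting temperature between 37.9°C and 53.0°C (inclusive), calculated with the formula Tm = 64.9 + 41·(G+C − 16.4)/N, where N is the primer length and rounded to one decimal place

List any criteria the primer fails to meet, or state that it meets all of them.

Fails: GC content, homopolymer run.

Base counts: A=8, T=11, G=4, C=1 (length 24).
GC content: GC 5/24 = 20.8%, outside 43.2–52.0% ✗
GC clamp: 3' end GA has 1 G/C ✓
homopolymer run: longest run = 4, exceeds 3 ✗
Tm: Tm = 64.9 + 41·(5 − 16.4)/24 = 45.4°C ✓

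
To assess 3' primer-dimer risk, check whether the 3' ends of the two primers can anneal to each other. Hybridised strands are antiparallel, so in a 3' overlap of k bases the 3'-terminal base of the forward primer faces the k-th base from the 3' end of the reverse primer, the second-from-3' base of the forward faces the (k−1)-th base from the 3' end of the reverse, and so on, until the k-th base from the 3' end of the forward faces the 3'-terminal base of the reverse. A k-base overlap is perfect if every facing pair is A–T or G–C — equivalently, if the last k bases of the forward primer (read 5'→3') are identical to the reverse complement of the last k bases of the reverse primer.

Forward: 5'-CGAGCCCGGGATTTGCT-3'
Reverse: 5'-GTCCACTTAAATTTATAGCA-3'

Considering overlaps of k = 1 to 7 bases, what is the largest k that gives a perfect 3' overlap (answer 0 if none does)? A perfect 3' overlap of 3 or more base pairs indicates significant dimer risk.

Last 7 bases (5'→3') — forward …ATTTGCT, reverse …TATAGCA.
Reverse complement of the reverse primer's last 7 bases: TGCTATA; its first k bases are the reverse complement of the reverse primer's last k bases, so a perfect k-base overlap needs the forward primer's last k bases to equal them.
Comparing (forward last k vs required): k=1: T vs T ✓; k=2: CT vs TG ✗; k=3: GCT vs TGC ✗; k=4: TGCT vs TGCT ✓; k=5: TTGCT vs TGCTA ✗; k=6: TTTGCT vs TGCTAT ✗; k=7: ATTTGCT vs TGCTATA ✗.
Perfect overlaps at k = 1, 4; the largest is 4.

Longest perfect overlap: 4 complementary base pairs; significant dimer risk (threshold 3).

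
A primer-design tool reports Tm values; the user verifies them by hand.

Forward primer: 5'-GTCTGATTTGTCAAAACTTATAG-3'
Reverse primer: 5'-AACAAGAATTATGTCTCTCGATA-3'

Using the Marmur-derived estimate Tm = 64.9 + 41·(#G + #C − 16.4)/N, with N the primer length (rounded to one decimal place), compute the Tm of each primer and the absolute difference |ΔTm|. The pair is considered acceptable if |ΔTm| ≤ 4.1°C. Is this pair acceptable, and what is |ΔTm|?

Forward: G+C = 7, N = 23 → Tm = 64.9 + 41·(7 − 16.4)/23 = 48.1°C.
Reverse: G+C = 7, N = 23 → Tm = 64.9 + 41·(7 − 16.4)/23 = 48.1°C.
|ΔTm| = |48.1 − 48.1| = 0.0°C, ≤ 4.1°C.

|ΔTm| = 0.0°C; the pair is acceptable.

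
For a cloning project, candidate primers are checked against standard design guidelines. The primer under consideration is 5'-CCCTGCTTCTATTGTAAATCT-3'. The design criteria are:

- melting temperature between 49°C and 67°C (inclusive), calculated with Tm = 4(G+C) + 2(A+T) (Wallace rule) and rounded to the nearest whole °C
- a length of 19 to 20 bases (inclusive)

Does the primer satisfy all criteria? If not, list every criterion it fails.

Base counts: A=4, T=9, G=2, C=6 (length 21).
Tm: Tm = 2·13 + 4·8 = 58°C ✓
length: length 21, outside 19–20 ✗

Fails: length.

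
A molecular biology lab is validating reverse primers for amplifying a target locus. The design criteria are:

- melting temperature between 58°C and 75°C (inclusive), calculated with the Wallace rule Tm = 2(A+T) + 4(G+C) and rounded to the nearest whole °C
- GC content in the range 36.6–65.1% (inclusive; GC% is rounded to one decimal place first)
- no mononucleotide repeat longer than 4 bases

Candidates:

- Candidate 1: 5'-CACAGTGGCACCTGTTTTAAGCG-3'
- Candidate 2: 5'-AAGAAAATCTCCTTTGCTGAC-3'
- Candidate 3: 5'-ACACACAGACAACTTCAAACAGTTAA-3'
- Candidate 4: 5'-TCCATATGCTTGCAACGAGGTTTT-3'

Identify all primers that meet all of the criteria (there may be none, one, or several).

Candidate 1, Candidate 2 and Candidate 4.

Candidate 1 (23 nt, A=5 T=6 G=6 C=6): Tm = 2·11 + 4·12 = 70°C ✓; GC 12/23 = 52.2% ✓; longest run = 4 ✓ — passes.
Candidate 2 (21 nt, A=7 T=6 G=3 C=5): Tm = 2·13 + 4·8 = 58°C ✓; GC 8/21 = 38.1% ✓; longest run = 4 ✓ — passes.
Candidate 3 (26 nt, A=13 T=4 G=2 C=7): Tm = 2·17 + 4·9 = 70°C ✓; GC 9/26 = 34.6%, outside 36.6–65.1% ✗; longest run = 3 ✓ — fails.
Candidate 4 (24 nt, A=5 T=9 G=5 C=5): Tm = 2·14 + 4·10 = 68°C ✓; GC 10/24 = 41.7% ✓; longest run = 4 ✓ — passes.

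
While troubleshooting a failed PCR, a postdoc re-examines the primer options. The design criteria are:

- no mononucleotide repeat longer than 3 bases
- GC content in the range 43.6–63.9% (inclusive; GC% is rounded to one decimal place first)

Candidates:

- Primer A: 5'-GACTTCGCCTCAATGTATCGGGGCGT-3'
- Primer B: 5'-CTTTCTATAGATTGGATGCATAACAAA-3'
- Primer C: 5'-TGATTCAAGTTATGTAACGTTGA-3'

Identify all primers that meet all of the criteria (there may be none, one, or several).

Primer A (26 nt, A=4 T=7 G=8 C=7): longest run = 4, exceeds 3 ✗; GC 15/26 = 57.7% ✓ — fails.
Primer B (27 nt, A=10 T=9 G=4 C=4): longest run = 3 ✓; GC 8/27 = 29.6%, outside 43.6–63.9% ✗ — fails.
Primer C (23 nt, A=7 T=9 G=5 C=2): longest run = 2 ✓; GC 7/23 = 30.4%, outside 43.6–63.9% ✗ — fails.

None of the candidates satisfy all criteria.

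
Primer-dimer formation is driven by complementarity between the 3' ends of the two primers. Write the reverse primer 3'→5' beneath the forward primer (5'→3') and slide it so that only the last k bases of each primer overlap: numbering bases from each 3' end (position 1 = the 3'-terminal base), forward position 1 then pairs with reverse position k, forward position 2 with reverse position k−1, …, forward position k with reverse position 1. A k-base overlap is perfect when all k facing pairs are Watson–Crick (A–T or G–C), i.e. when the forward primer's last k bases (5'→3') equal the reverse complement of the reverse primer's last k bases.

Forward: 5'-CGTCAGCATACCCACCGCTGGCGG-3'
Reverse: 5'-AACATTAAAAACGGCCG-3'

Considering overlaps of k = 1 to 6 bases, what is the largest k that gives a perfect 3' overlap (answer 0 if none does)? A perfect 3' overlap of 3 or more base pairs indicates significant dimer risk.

Last 6 bases (5'→3') — forward …TGGCGG, reverse …CGGCCG.
Reverse complement of the reverse primer's last 6 bases: CGGCCG; its first k bases are the reverse complement of the reverse primer's last k bases, so a perfect k-base overlap needs the forward primer's last k bases to equal them.
Comparing (forward last k vs required): k=1: G vs C ✗; k=2: GG vs CG ✗; k=3: CGG vs CGG ✓; k=4: GCGG vs CGGC ✗; k=5: GGCGG vs CGGCC ✗; k=6: TGGCGG vs CGGCCG ✗.
Only k = 3 is perfect, so the longest perfect 3' overlap is 3.

Longest perfect overlap: 3 complementary base pairs; significant dimer risk (threshold 3).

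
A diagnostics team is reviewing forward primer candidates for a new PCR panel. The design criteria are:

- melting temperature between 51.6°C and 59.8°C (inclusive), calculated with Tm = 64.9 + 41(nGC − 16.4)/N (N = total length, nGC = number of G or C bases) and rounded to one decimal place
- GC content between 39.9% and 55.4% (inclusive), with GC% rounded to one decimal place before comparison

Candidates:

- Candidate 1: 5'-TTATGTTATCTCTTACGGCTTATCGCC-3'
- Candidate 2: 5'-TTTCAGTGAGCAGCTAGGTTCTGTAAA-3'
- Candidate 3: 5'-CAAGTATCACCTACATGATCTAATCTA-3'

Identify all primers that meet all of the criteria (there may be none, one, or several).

Candidate 1 (27 nt, A=4 T=12 G=4 C=7): Tm = 64.9 + 41·(11 − 16.4)/27 = 56.7°C ✓; GC 11/27 = 40.7% ✓ — passes.
Candidate 2 (27 nt, A=7 T=9 G=7 C=4): Tm = 64.9 + 41·(11 − 16.4)/27 = 56.7°C ✓; GC 11/27 = 40.7% ✓ — passes.
Candidate 3 (27 nt, A=10 T=8 G=2 C=7): Tm = 64.9 + 41·(9 − 16.4)/27 = 53.7°C ✓; GC 9/27 = 33.3%, outside 39.9–55.4% ✗ — fails.

Candidate 1 and Candidate 2.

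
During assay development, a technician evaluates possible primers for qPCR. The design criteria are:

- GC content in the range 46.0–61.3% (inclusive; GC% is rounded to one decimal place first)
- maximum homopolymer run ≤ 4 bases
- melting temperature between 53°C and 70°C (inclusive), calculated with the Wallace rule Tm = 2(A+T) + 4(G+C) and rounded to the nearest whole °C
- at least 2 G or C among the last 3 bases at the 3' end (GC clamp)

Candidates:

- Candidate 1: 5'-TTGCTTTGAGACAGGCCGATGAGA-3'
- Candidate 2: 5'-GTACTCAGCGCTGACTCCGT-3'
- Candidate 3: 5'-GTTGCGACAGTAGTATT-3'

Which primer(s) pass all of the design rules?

Candidate 1 (24 nt, A=6 T=6 G=8 C=4): GC 12/24 = 50.0% ✓; longest run = 3 ✓; Tm = 2·12 + 4·12 = 72°C, outside 53–70°C ✗; 3' end AGA has 1 G/C, need ≥2 ✗ — fails.
Candidate 2 (20 nt, A=3 T=5 G=5 C=7): GC 12/20 = 60.0% ✓; longest run = 2 ✓; Tm = 2·8 + 4·12 = 64°C ✓; 3' end CGT has 2 G/C ✓ — passes.
Candidate 3 (17 nt, A=4 T=6 G=5 C=2): GC 7/17 = 41.2%, outside 46.0–61.3% ✗; longest run = 2 ✓; Tm = 2·10 + 4·7 = 48°C, outside 53–70°C ✗; 3' end ATT has 0 G/C, need ≥2 ✗ — fails.

Candidate 2 only.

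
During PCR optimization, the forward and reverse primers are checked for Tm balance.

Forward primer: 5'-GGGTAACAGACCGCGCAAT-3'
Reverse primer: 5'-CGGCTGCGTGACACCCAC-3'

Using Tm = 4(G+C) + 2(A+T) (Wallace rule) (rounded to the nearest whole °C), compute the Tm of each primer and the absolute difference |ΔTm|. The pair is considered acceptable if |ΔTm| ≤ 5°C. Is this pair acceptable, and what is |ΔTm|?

|ΔTm| = 2°C; the pair is acceptable.

Forward: A=6 T=2 G=6 C=5 → Tm = 2·8 + 4·11 = 60°C.
Reverse: A=3 T=2 G=5 C=8 → Tm = 2·5 + 4·13 = 62°C.
|ΔTm| = |60 − 62| = 2°C, ≤ 5°C.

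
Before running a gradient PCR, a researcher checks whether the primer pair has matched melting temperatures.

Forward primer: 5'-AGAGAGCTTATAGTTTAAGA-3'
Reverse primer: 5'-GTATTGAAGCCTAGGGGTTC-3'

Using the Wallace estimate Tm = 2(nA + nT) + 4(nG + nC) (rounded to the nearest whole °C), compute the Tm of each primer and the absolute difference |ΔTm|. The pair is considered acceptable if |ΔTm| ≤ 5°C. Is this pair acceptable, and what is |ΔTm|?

Forward: A=8 T=6 G=5 C=1 → Tm = 2·14 + 4·6 = 52°C.
Reverse: A=4 T=6 G=7 C=3 → Tm = 2·10 + 4·10 = 60°C.
|ΔTm| = |52 − 60| = 8°C, > 5°C.

|ΔTm| = 8°C; the pair is not acceptable.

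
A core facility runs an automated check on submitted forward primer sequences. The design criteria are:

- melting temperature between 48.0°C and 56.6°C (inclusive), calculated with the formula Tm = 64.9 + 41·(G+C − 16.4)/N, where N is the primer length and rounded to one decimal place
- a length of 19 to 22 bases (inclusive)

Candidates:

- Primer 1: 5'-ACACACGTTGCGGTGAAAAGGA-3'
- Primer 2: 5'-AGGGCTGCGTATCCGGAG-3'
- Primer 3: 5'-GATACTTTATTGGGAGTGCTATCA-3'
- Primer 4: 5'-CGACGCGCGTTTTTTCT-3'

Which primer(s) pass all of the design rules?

Primer 1 only.

Primer 1 (22 nt, A=8 T=3 G=7 C=4): Tm = 64.9 + 41·(11 − 16.4)/22 = 54.8°C ✓; length 22 ✓ — passes.
Primer 2 (18 nt, A=3 T=3 G=8 C=4): Tm = 64.9 + 41·(12 − 16.4)/18 = 54.9°C ✓; length 18, outside 19–22 ✗ — fails.
Primer 3 (24 nt, A=6 T=9 G=6 C=3): Tm = 64.9 + 41·(9 − 16.4)/24 = 52.3°C ✓; length 24, outside 19–22 ✗ — fails.
Primer 4 (17 nt, A=1 T=7 G=4 C=5): Tm = 64.9 + 41·(9 − 16.4)/17 = 47.1°C, outside 48.0–56.6°C ✗; length 17, outside 19–22 ✗ — fails.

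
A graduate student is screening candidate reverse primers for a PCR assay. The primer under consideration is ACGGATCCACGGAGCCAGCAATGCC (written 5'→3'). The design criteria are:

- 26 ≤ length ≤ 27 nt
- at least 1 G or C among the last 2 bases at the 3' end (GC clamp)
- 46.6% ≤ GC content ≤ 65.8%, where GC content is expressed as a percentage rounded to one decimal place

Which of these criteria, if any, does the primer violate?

Base counts: A=7, T=2, G=7, C=9 (length 25).
length: length 25, outside 26–27 ✗
GC clamp: 3' end CC has 2 G/C ✓
GC content: GC 16/25 = 64.0% ✓

Fails: length.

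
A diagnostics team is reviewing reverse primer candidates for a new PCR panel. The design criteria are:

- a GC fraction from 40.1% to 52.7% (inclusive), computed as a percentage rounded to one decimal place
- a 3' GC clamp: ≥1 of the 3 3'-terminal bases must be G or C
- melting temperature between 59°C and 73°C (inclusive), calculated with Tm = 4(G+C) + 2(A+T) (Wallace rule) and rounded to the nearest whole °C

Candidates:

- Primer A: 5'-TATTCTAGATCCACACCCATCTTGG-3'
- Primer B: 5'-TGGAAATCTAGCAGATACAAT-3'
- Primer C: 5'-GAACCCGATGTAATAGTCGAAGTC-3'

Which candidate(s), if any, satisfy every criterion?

Primer A (25 nt, A=6 T=8 G=3 C=8): GC 11/25 = 44.0% ✓; 3' end TGG has 2 G/C ✓; Tm = 2·14 + 4·11 = 72°C ✓ — passes.
Primer B (21 nt, A=9 T=5 G=4 C=3): GC 7/21 = 33.3%, outside 40.1–52.7% ✗; 3' end AAT has 0 G/C, need ≥1 ✗; Tm = 2·14 + 4·7 = 56°C, outside 59–73°C ✗ — fails.
Primer C (24 nt, A=8 T=5 G=6 C=5): GC 11/24 = 45.8% ✓; 3' end GTC has 2 G/C ✓; Tm = 2·13 + 4·11 = 70°C ✓ — passes.

Primer A and Primer C.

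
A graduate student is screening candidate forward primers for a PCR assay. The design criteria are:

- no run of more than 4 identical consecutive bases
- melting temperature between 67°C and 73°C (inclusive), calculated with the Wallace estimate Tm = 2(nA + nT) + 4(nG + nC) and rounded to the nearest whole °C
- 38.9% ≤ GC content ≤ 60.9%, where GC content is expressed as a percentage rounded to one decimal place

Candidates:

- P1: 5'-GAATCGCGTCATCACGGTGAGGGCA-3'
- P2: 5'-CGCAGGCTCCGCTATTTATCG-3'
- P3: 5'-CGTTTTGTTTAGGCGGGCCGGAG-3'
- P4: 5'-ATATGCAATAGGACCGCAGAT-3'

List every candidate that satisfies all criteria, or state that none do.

None of the candidates satisfy all criteria.

P1 (25 nt, A=6 T=4 G=9 C=6): longest run = 3 ✓; Tm = 2·10 + 4·15 = 80°C, outside 67–73°C ✗; GC 15/25 = 60.0% ✓ — fails.
P2 (21 nt, A=3 T=6 G=5 C=7): longest run = 3 ✓; Tm = 2·9 + 4·12 = 66°C, outside 67–73°C ✗; GC 12/21 = 57.1% ✓ — fails.
P3 (23 nt, A=2 T=7 G=10 C=4): longest run = 4 ✓; Tm = 2·9 + 4·14 = 74°C, outside 67–73°C ✗; GC 14/23 = 60.9% ✓ — fails.
P4 (21 nt, A=8 T=4 G=5 C=4): longest run = 2 ✓; Tm = 2·12 + 4·9 = 60°C, outside 67–73°C ✗; GC 9/21 = 42.9% ✓ — fails.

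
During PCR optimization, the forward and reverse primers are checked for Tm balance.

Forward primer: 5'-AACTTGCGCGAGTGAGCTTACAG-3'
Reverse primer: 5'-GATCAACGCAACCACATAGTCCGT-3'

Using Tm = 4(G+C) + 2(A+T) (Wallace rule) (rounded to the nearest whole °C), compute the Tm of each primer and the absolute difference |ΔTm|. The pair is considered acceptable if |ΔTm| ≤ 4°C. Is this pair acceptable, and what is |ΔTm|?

Forward: A=6 T=5 G=7 C=5 → Tm = 2·11 + 4·12 = 70°C.
Reverse: A=8 T=4 G=4 C=8 → Tm = 2·12 + 4·12 = 72°C.
|ΔTm| = |70 − 72| = 2°C, ≤ 4°C.

|ΔTm| = 2°C; the pair is acceptable.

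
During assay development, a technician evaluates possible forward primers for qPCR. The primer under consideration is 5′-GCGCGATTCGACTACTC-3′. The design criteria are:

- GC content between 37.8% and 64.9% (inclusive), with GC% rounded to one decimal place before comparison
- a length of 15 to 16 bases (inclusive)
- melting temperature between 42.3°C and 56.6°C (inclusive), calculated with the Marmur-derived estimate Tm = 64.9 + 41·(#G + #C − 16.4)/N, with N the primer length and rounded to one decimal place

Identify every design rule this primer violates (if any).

Fails: length.

Base counts: A=3, T=4, G=4, C=6 (length 17).
GC content: GC 10/17 = 58.8% ✓
length: length 17, outside 15–16 ✗
Tm: Tm = 64.9 + 41·(10 − 16.4)/17 = 49.5°C ✓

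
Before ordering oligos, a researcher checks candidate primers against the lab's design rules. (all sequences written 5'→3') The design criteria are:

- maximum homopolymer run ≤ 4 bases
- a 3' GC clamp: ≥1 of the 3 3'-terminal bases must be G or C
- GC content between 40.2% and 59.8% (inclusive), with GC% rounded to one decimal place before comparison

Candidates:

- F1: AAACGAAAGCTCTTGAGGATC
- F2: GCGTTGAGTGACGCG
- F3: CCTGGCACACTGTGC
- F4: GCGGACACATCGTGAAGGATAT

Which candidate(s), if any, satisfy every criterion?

F1 only.

F1 (21 nt, A=8 T=4 G=5 C=4): longest run = 3 ✓; 3' end ATC has 1 G/C ✓; GC 9/21 = 42.9% ✓ — passes.
F2 (15 nt, A=2 T=3 G=7 C=3): longest run = 2 ✓; 3' end GCG has 3 G/C ✓; GC 10/15 = 66.7%, outside 40.2–59.8% ✗ — fails.
F3 (15 nt, A=2 T=3 G=4 C=6): longest run = 2 ✓; 3' end TGC has 2 G/C ✓; GC 10/15 = 66.7%, outside 40.2–59.8% ✗ — fails.
F4 (22 nt, A=7 T=4 G=7 C=4): longest run = 2 ✓; 3' end TAT has 0 G/C, need ≥1 ✗; GC 11/22 = 50.0% ✓ — fails.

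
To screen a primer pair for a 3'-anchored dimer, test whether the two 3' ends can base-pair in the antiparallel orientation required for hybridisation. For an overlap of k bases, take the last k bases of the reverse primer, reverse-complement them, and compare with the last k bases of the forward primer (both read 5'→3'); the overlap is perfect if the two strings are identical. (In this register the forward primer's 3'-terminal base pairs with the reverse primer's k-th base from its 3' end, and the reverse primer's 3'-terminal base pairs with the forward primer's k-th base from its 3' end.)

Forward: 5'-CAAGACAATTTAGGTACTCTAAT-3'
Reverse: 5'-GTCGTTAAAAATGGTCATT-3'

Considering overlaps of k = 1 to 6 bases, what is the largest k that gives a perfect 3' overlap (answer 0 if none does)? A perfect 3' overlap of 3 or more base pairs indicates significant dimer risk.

Last 6 bases (5'→3') — forward …TCTAAT, reverse …GTCATT.
Reverse complement of the reverse primer's last 6 bases: AATGAC; its first k bases are the reverse complement of the reverse primer's last k bases, so a perfect k-base overlap needs the forward primer's last k bases to equal them.
Comparing (forward last k vs required): k=1: T vs A ✗; k=2: AT vs AA ✗; k=3: AAT vs AAT ✓; k=4: TAAT vs AATG ✗; k=5: CTAAT vs AATGA ✗; k=6: TCTAAT vs AATGAC ✗.
Only k = 3 is perfect, so the longest perfect 3' overlap is 3.

Longest perfect overlap: 3 complementary base pairs; significant dimer risk (threshold 3).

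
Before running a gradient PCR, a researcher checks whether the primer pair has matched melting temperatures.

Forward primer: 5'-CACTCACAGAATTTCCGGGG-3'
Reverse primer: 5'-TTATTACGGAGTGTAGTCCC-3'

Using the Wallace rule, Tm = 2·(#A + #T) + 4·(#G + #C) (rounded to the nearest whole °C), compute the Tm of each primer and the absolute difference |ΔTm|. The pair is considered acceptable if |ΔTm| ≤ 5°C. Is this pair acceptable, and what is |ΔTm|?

|ΔTm| = 4°C; the pair is acceptable.

Forward: A=5 T=4 G=5 C=6 → Tm = 2·9 + 4·11 = 62°C.
Reverse: A=4 T=7 G=5 C=4 → Tm = 2·11 + 4·9 = 58°C.
|ΔTm| = |62 − 58| = 4°C, ≤ 5°C.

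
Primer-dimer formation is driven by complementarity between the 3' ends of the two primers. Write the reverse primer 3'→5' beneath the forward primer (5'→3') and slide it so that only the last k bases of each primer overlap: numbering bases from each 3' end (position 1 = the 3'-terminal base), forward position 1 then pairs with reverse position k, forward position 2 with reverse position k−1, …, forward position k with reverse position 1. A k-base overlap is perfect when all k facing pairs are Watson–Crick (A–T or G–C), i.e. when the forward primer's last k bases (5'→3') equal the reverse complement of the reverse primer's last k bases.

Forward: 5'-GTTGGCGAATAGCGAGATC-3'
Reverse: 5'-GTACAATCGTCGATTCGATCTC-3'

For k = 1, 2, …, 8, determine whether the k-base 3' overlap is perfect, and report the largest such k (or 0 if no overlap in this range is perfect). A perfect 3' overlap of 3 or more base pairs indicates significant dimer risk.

Last 8 bases (5'→3') — forward …GCGAGATC, reverse …TCGATCTC.
Reverse complement of the reverse primer's last 8 bases: GAGATCGA; its first k bases are the reverse complement of the reverse primer's last k bases, so a perfect k-base overlap needs the forward primer's last k bases to equal them.
Comparing (forward last k vs required): k=1: C vs G ✗; k=2: TC vs GA ✗; k=3: ATC vs GAG ✗; k=4: GATC vs GAGA ✗; k=5: AGATC vs GAGAT ✗; k=6: GAGATC vs GAGATC ✓; k=7: CGAGATC vs GAGATCG ✗; k=8: GCGAGATC vs GAGATCGA ✗.
Only k = 6 is perfect, so the longest perfect 3' overlap is 6.

Longest perfect overlap: 6 complementary base pairs; significant dimer risk (threshold 3).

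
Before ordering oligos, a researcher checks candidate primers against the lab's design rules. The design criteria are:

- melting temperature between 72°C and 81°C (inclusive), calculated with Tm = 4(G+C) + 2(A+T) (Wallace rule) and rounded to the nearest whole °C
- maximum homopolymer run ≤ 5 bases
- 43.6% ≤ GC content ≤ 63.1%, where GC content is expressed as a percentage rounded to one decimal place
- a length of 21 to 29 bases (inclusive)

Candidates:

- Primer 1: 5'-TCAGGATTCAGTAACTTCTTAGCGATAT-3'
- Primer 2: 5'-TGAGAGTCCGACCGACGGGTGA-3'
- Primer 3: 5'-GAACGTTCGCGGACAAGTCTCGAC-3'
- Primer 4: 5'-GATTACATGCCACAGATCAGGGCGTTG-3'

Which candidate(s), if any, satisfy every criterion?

Primer 3 only.

Primer 1 (28 nt, A=8 T=10 G=5 C=5): Tm = 2·18 + 4·10 = 76°C ✓; longest run = 2 ✓; GC 10/28 = 35.7%, outside 43.6–63.1% ✗; length 28 ✓ — fails.
Primer 2 (22 nt, A=5 T=3 G=9 C=5): Tm = 2·8 + 4·14 = 72°C ✓; longest run = 3 ✓; GC 14/22 = 63.6%, outside 43.6–63.1% ✗; length 22 ✓ — fails.
Primer 3 (24 nt, A=6 T=4 G=7 C=7): Tm = 2·10 + 4·14 = 76°C ✓; longest run = 2 ✓; GC 14/24 = 58.3% ✓; length 24 ✓ — passes.
Primer 4 (27 nt, A=7 T=6 G=8 C=6): Tm = 2·13 + 4·14 = 82°C, outside 72–81°C ✗; longest run = 3 ✓; GC 14/27 = 51.9% ✓; length 27 ✓ — fails.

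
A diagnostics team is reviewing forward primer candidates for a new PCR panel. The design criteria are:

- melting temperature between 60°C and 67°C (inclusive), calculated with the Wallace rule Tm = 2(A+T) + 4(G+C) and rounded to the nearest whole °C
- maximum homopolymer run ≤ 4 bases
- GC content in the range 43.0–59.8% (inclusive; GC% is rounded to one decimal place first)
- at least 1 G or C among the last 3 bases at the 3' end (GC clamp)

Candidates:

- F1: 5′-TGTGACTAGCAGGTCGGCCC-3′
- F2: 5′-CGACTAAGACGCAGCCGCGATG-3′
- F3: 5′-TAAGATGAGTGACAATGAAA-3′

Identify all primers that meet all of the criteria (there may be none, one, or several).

F1 (20 nt, A=3 T=4 G=7 C=6): Tm = 2·7 + 4·13 = 66°C ✓; longest run = 3 ✓; GC 13/20 = 65.0%, outside 43.0–59.8% ✗; 3' end CCC has 3 G/C ✓ — fails.
F2 (22 nt, A=6 T=2 G=7 C=7): Tm = 2·8 + 4·14 = 72°C, outside 60–67°C ✗; longest run = 2 ✓; GC 14/22 = 63.6%, outside 43.0–59.8% ✗; 3' end ATG has 1 G/C ✓ — fails.
F3 (20 nt, A=10 T=4 G=5 C=1): Tm = 2·14 + 4·6 = 52°C, outside 60–67°C ✗; longest run = 3 ✓; GC 6/20 = 30.0%, outside 43.0–59.8% ✗; 3' end AAA has 0 G/C, need ≥1 ✗ — fails.

None of the candidates satisfy all criteria.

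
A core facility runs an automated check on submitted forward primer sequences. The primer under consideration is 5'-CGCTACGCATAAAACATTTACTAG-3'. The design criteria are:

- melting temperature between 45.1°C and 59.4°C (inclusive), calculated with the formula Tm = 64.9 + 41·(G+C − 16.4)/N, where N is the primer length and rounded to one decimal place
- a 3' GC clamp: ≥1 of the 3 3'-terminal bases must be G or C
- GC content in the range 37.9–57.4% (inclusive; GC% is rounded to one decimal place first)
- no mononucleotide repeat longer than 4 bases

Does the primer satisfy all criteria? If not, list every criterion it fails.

Fails: GC content.

Base counts: A=9, T=6, G=3, C=6 (length 24).
Tm: Tm = 64.9 + 41·(9 − 16.4)/24 = 52.3°C ✓
GC clamp: 3' end TAG has 1 G/C ✓
GC content: GC 9/24 = 37.5%, outside 37.9–57.4% ✗
homopolymer run: longest run = 4 ✓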